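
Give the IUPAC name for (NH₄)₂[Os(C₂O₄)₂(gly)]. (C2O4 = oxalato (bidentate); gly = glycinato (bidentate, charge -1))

ammonium (glycinato)dioxalatoosmate(III)

The 2 ammonium counter-ions carry a total charge of +2, so each complex ion is 2−.
Ligand charges: 2×oxalato (-2 each), 1×glycinato (-1 each); total -5. So Os + (-5) = 2−, giving Os = +3.
The complex ion is anionic, so osmium takes the -ate form osmate(III).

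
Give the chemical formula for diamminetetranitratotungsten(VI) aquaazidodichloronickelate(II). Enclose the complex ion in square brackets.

[W(NH3)2(NO3)4][NiCl2(H2O)(N3)]2

Cation [W…]: ligand charges -4, W(VI) ⇒ ion charge 2+.
Anion [Ni…]: ligand charges -3, Ni(II) ⇒ ion charge 1−.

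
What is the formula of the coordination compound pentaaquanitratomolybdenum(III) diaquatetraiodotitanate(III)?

Cation [Mo…]: ligand charges -1, Mo(III) ⇒ ion charge 2+.
Anion [Ti…]: ligand charges -4, Ti(III) ⇒ ion charge 1−.

[Mo(H2O)5(NO3)][Ti(H2O)2I4]2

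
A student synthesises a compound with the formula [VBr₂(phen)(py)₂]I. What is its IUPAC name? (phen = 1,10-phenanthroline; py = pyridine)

dibromo(1,10-phenanthroline)bis(pyridine)vanadium(III) iodide

The 1 iodide counter-ion carries a total charge of -1, so each complex ion is 1+.
Ligand charges: 1×1,10-phenanthroline (neutral), 2×bromo (-1 each), 2×pyridine (neutral); total -2. So V + (-2) = 1+, giving V = +3.
Ligands are named alphabetically: bromo before phenanthroline before pyridine.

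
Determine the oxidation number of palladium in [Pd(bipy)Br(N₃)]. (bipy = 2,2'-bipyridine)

No counter-ion: the bracketed complex is neutral.
Ligand charges: 1×N3 = -1; 1×bipy neutral; 1×Br = -1; sum -2.
Pd + (-2) = 0 ⇒ Pd is +2.

+2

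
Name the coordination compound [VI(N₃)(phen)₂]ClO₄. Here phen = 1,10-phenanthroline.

The 1 perchlorate counter-ion carries a total charge of -1, so each complex ion is 1+.
Ligand charges: 1×azido (-1 each), 1×iodo (-1 each), 2×1,10-phenanthroline (neutral); total -2. So V + (-2) = 1+, giving V = +3.
Ligands are named alphabetically: azido before iodo before phenanthroline.

azidoiodobis(1,10-phenanthroline)vanadium(III) perchlorate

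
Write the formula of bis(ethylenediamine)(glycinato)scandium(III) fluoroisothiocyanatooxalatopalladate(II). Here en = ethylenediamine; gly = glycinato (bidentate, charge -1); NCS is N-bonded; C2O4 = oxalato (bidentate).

[Sc(en)2(gly)][Pd(C2O4)F(NCS)]

Cation [Sc…]: ligand charges -1, Sc(III) ⇒ ion charge 2+.
Anion [Pd…]: ligand charges -4, Pd(II) ⇒ ion charge 2−.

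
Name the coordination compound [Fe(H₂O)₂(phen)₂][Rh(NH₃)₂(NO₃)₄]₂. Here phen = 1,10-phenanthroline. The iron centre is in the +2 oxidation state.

Fe is given as +2; the cation's ligand charges sum to 0, so the complex cation is 2+.
With 2 anions per cation, each anion must be 2/2 = 1−.
Anion: ligand charges sum to -4; for the ion to be 1−, Rh = +3.

diaquabis(1,10-phenanthroline)iron(II) diamminetetranitratorhodate(III)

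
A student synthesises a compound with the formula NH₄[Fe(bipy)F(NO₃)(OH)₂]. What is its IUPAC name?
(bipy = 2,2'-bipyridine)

ammonium (2,2'-bipyridine)fluorodihydroxonitratoferrate(III)

The 1 ammonium counter-ion carries a total charge of +1, so each complex ion is 1−.
Ligand charges: 1×nitrato (-1 each), 1×2,2'-bipyridine (neutral), 2×hydroxo (-1 each), 1×fluoro (-1 each); total -4. So Fe + (-4) = 1−, giving Fe = +3.
The complex ion is anionic, so iron takes the -ate form ferrate(III).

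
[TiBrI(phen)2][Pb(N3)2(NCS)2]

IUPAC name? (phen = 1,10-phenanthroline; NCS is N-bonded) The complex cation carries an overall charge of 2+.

bromoiodobis(1,10-phenanthroline)titanium(IV) diazidodiisothiocyanatoplumbate(II)

Both ions are complex: the cation is named first with the plain metal name, the anion second with the -ate form; each ion's ligands are alphabetised independently.
The complex cation is given as 2+; its ligand charges sum to -2, so Ti = +4.
A 1:1 salt means the anion carries the equal and opposite charge, 2−.
Anion: ligand charges sum to -4; for the ion to be 2−, Pb = +2.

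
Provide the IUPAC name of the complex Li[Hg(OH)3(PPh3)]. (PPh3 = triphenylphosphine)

lithium trihydroxo(triphenylphosphine)mercurate(II)

The 1 lithium counter-ion carries a total charge of +1, so each complex ion is 1−.
Ligand charges: 3×hydroxo (-1 each), 1×triphenylphosphine (neutral); total -3. So Hg + (-3) = 1−, giving Hg = +2.
Ligands are named alphabetically: hydroxo before triphenylphosphine.
The complex ion is anionic, so mercury takes the -ate form mercurate(II).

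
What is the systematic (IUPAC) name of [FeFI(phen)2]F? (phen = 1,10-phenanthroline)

fluoroiodobis(1,10-phenanthroline)iron(III) fluoride

The 1 fluoride counter-ion carries a total charge of -1, so each complex ion is 1+.
Ligand charges: 1×fluoro (-1 each), 2×1,10-phenanthroline (neutral), 1×iodo (-1 each); total -2. So Fe + (-2) = 1+, giving Fe = +3.
Ligands are named alphabetically: fluoro before iodo before phenanthroline.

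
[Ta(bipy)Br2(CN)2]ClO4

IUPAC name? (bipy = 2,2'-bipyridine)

(2,2'-bipyridine)dibromodicyanotantalum(V) perchlorate

The 1 perchlorate counter-ion carries a total charge of -1, so each complex ion is 1+.
Ligand charges: 1×2,2'-bipyridine (neutral), 2×cyano (-1 each), 2×bromo (-1 each); total -4. So Ta + (-4) = 1+, giving Ta = +5.
Ligands are named alphabetically: bipyridine before bromo before cyano.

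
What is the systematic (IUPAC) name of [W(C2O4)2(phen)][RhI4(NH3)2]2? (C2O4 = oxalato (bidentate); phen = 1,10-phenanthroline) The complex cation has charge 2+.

The complex cation is given as 2+; its ligand charges sum to -4, so W = +6.
With 2 anions per cation, each anion must be 2/2 = 1−.
Anion: ligand charges sum to -4; for the ion to be 1−, Rh = +3.

dioxalato(1,10-phenanthroline)tungsten(VI) diamminetetraiodorhodate(III)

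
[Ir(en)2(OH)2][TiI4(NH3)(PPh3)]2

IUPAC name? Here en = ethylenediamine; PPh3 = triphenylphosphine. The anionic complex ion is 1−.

bis(ethylenediamine)dihydroxoiridium(IV) amminetetraiodo(triphenylphosphine)titanate(III)

Both ions are complex: the cation is named first with the plain metal name, the anion second with the -ate form; each ion's ligands are alphabetised independently.
The complex anion is given as 1−; its ligand charges sum to -4, so Ti = +3.
With 2 anions per cation, the cation must be 2×1 = 2+.
Cation: ligand charges sum to -2; for the ion to be 2+, Ir = +4.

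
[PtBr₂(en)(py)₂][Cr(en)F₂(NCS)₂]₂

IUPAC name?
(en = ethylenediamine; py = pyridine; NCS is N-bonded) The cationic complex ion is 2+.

The complex cation is given as 2+; its ligand charges sum to -2, so Pt = +4.
With 2 anions per cation, each anion must be 2/2 = 1−.
Anion: ligand charges sum to -4; for the ion to be 1−, Cr = +3.

dibromo(ethylenediamine)bis(pyridine)platinum(IV) (ethylenediamine)difluorodiisothiocyanatochromate(III)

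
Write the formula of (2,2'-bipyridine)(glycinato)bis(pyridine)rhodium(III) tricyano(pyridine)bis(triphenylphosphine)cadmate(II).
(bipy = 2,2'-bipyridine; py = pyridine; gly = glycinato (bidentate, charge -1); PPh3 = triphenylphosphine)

[Rh(bipy)(gly)(py)2][Cd(CN)3(PPh3)2(py)]2

Cation [Rh…]: ligand charges -1, Rh(III) ⇒ ion charge 2+.
Anion [Cd…]: ligand charges -3, Cd(II) ⇒ ion charge 1−.
One 2+ cation requires 2 of the 1− anion.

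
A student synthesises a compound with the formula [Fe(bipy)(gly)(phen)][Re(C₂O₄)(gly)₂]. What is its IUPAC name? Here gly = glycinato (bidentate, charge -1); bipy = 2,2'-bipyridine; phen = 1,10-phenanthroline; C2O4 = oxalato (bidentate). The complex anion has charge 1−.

(2,2'-bipyridine)(glycinato)(1,10-phenanthroline)iron(II) bis(glycinato)oxalatorhenate(III)

The complex anion is given as 1−; its ligand charges sum to -4, so Re = +3.
A 1:1 salt means the cation carries the equal and opposite charge, 1+.
Cation: ligand charges sum to -1; for the ion to be 1+, Fe = +2.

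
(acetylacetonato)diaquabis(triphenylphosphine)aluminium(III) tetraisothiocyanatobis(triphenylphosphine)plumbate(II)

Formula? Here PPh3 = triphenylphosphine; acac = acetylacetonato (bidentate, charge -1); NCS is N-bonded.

[Al(acac)(H2O)2(PPh3)2][Pb(NCS)4(PPh3)2]

Cation [Al…]: ligand charges -1, Al(III) ⇒ ion charge 2+.
Anion [Pb…]: ligand charges -4, Pb(II) ⇒ ion charge 2−.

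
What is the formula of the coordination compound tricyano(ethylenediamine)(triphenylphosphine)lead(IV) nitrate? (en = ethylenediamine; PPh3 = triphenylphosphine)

Ligands: 1 ethylenediamine (en, neutral), 3 cyano (CN, -1), 1 triphenylphosphine (PPh3, neutral). Ligand charge sum = -3.
With Pb in oxidation state +4, the complex ion is [Pb...]^1+.
Charge balance with nitrate (-1) requires 1 complex ion per 1 nitrate.

[Pb(CN)3(en)(PPh3)]NO3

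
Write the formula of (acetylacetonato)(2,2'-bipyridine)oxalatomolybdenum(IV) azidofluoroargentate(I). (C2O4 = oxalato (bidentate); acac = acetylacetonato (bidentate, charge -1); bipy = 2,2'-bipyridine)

Cation [Mo…]: ligand charges -3, Mo(IV) ⇒ ion charge 1+.
Anion [Ag…]: ligand charges -2, Ag(I) ⇒ ion charge 1−.
One 1+ cation balances one 1− anion.

[Mo(acac)(bipy)(C2O4)][AgF(N3)]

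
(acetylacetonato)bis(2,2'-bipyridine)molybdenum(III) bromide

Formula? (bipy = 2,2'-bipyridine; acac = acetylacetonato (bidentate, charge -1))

Ligands: 2 2,2'-bipyridine (bipy, neutral), 1 acetylacetonato (acac, -1). Ligand charge sum = -1.
With Mo in oxidation state +3, the complex ion is [Mo...]^2+.
Charge balance with bromide (-1) requires 1 complex ion per 2 bromide.

[Mo(acac)(bipy)2]Br2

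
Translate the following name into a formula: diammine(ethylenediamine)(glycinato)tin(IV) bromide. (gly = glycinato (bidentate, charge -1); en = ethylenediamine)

[Sn(en)(gly)(NH3)2]Br3

Ligands: 1 glycinato (gly, -1), 1 ethylenediamine (en, neutral), 2 ammine (NH3, neutral). Ligand charge sum = -1.
With Sn in oxidation state +4, the complex ion is [Sn...]^3+.
Charge balance with bromide (-1) requires 1 complex ion per 3 bromide.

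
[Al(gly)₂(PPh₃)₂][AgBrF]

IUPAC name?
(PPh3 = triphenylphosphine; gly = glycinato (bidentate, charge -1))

Both ions are complex: the cation is named first with the plain metal name, the anion second with the -ate form; each ion's ligands are alphabetised independently.
Aluminium is always +3 in its complexes; the cation's ligand charges sum to -2, so the complex cation is 1+.
A 1:1 salt means the anion carries the equal and opposite charge, 1−.
Anion: ligand charges sum to -2; for the ion to be 1−, Ag = +1.

bis(glycinato)bis(triphenylphosphine)aluminium(III) bromofluoroargentate(I)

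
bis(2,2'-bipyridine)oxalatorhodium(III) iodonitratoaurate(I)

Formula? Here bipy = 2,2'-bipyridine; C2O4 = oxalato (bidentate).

[Rh(bipy)2(C2O4)][AuI(NO3)]

Cation [Rh…]: ligand charges -2, Rh(III) ⇒ ion charge 1+.
Anion [Au…]: ligand charges -2, Au(I) ⇒ ion charge 1−.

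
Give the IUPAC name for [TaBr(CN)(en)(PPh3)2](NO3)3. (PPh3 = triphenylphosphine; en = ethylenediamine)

The 3 nitrate counter-ions carry a total charge of -3, so each complex ion is 3+.
Ligand charges: 2×triphenylphosphine (neutral), 1×ethylenediamine (neutral), 1×bromo (-1 each), 1×cyano (-1 each); total -2. So Ta + (-2) = 3+, giving Ta = +5.
Ligands are named alphabetically: bromo before cyano before ethylenediamine before triphenylphosphine.

bromocyano(ethylenediamine)bis(triphenylphosphine)tantalum(V) nitrate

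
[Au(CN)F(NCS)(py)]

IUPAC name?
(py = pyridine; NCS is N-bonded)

cyanofluoroisothiocyanato(pyridine)gold(III)

There is no counter-ion, so the complex is neutral overall.
Ligand charges: 1×pyridine (neutral), 1×isothiocyanato (-1 each), 1×fluoro (-1 each), 1×cyano (-1 each); total -3. So Au + (-3) = 0, giving Au = +3.
Ligands are named alphabetically: cyano before fluoro before isothiocyanato before pyridine.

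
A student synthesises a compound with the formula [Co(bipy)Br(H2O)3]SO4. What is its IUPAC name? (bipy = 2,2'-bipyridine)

triaqua(2,2'-bipyridine)bromocobalt(III) sulfate

The 1 sulfate counter-ion carries a total charge of -2, so each complex ion is 2+.
Ligand charges: 3×aqua (neutral), 1×bromo (-1 each), 1×2,2'-bipyridine (neutral); total -1. So Co + (-1) = 2+, giving Co = +3.
Ligands are named alphabetically: aqua before bipyridine before bromo.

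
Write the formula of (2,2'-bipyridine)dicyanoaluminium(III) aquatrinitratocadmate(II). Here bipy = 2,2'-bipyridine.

Cation [Al…]: ligand charges -2, Al(III) ⇒ ion charge 1+.
Anion [Cd…]: ligand charges -3, Cd(II) ⇒ ion charge 1−.

[Al(bipy)(CN)2][Cd(H2O)(NO3)3]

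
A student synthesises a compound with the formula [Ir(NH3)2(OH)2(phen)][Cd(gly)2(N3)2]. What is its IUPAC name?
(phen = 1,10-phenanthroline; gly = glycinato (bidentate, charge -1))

Both ions are complex: the cation is named first with the plain metal name, the anion second with the -ate form; each ion's ligands are alphabetised independently.
Cadmium is always +2 in its complexes; the anion's ligand charges sum to -4, so the complex anion is 2−.
A 1:1 salt means the cation carries the equal and opposite charge, 2+.
Cation: ligand charges sum to -2; for the ion to be 2+, Ir = +4.

diamminedihydroxo(1,10-phenanthroline)iridium(IV) diazidobis(glycinato)cadmate(II)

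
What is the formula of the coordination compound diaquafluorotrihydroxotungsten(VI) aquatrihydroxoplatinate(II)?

[WF(H2O)2(OH)3][Pt(H2O)(OH)3]2

Cation [W…]: ligand charges -4, W(VI) ⇒ ion charge 2+.
Anion [Pt…]: ligand charges -3, Pt(II) ⇒ ion charge 1−.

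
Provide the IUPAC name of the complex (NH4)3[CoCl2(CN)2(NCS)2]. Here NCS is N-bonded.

The 3 ammonium counter-ions carry a total charge of +3, so each complex ion is 3−.
Ligand charges: 2×chloro (-1 each), 2×cyano (-1 each), 2×isothiocyanato (-1 each); total -6. So Co + (-6) = 3−, giving Co = +3.
The complex ion is anionic, so cobalt takes the -ate form cobaltate(III).

ammonium dichlorodicyanodiisothiocyanatocobaltate(III)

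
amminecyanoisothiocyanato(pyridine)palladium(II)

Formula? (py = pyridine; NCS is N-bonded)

[Pd(CN)(NCS)(NH3)(py)]

Ligands: 1 pyridine (py, neutral), 1 isothiocyanato (NCS, -1), 1 ammine (NH3, neutral), 1 cyano (CN, -1). Ligand charge sum = -2.
With Pd in oxidation state +2, the complex ion is [Pd...].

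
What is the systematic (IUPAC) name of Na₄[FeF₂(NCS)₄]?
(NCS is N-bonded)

sodium difluorotetraisothiocyanatoferrate(II)

The 4 sodium counter-ions carry a total charge of +4, so each complex ion is 4−.
Ligand charges: 4×isothiocyanato (-1 each), 2×fluoro (-1 each); total -6. So Fe + (-6) = 4−, giving Fe = +2.
Ligands are named alphabetically: fluoro before isothiocyanato.
The complex ion is anionic, so iron takes the -ate form ferrate(II).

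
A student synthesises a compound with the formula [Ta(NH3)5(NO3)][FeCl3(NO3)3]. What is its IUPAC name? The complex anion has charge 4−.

pentaamminenitratotantalum(V) trichlorotrinitratoferrate(II)

Both ions are complex: the cation is named first with the plain metal name, the anion second with the -ate form; each ion's ligands are alphabetised independently.
The complex anion is given as 4−; its ligand charges sum to -6, so Fe = +2.
A 1:1 salt means the cation carries the equal and opposite charge, 4+.
Cation: ligand charges sum to -1; for the ion to be 4+, Ta = +5.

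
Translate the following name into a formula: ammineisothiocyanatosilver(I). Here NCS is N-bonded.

[Ag(NCS)(NH3)]

Ligands: 1 ammine (NH3, neutral), 1 isothiocyanato (NCS, -1). Ligand charge sum = -1.
With Ag in oxidation state +1, the complex ion is [Ag...].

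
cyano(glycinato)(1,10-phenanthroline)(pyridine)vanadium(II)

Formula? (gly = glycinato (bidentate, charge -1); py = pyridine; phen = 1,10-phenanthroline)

Ligands: 1 glycinato (gly, -1), 1 pyridine (py, neutral), 1 1,10-phenanthroline (phen, neutral), 1 cyano (CN, -1). Ligand charge sum = -2.
With V in oxidation state +2, the complex ion is [V...].

[V(CN)(gly)(phen)(py)]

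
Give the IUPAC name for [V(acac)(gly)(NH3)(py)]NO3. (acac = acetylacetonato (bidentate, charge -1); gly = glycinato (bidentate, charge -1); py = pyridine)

The 1 nitrate counter-ion carries a total charge of -1, so each complex ion is 1+.
Ligand charges: 1×ammine (neutral), 1×acetylacetonato (-1 each), 1×glycinato (-1 each), 1×pyridine (neutral); total -2. So V + (-2) = 1+, giving V = +3.
Ligands are named alphabetically: acetylacetonato before ammine before glycinato before pyridine.

(acetylacetonato)ammine(glycinato)(pyridine)vanadium(III) nitrate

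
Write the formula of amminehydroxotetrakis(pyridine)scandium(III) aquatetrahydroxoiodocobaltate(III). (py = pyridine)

Cation [Sc…]: ligand charges -1, Sc(III) ⇒ ion charge 2+.
Anion [Co…]: ligand charges -5, Co(III) ⇒ ion charge 2−.
One 2+ cation balances one 2− anion.

[Sc(NH3)(OH)(py)4][Co(H2O)I(OH)4]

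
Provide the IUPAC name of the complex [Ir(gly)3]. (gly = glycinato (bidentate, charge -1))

There is no counter-ion, so the complex is neutral overall.
Ligand charges: 3×glycinato (-1 each); total -3. So Ir + (-3) = 0, giving Ir = +3.

tris(glycinato)iridium(III)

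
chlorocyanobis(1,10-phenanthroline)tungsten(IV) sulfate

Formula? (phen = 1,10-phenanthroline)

[WCl(CN)(phen)2]SO4

Ligands: 1 chloro (Cl, -1), 2 1,10-phenanthroline (phen, neutral), 1 cyano (CN, -1). Ligand charge sum = -2.
With W in oxidation state +4, the complex ion is [W...]^2+.
Charge balance with sulfate (-2) requires 1 complex ion per 1 sulfate.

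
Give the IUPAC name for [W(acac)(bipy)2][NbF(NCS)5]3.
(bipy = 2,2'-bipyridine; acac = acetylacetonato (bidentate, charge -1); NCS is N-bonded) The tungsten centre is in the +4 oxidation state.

Both ions are complex: the cation is named first with the plain metal name, the anion second with the -ate form; each ion's ligands are alphabetised independently.
W is given as +4; the cation's ligand charges sum to -1, so the complex cation is 3+.
With 3 anions per cation, each anion must be 3/3 = 1−.
Anion: ligand charges sum to -6; for the ion to be 1−, Nb = +5.

(acetylacetonato)bis(2,2'-bipyridine)tungsten(IV) fluoropentaisothiocyanatoniobate(V)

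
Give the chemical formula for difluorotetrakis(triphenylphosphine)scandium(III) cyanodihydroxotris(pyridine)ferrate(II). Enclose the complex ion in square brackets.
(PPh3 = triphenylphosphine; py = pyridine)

[ScF2(PPh3)4][Fe(CN)(OH)2(py)3]

Cation [Sc…]: ligand charges -2, Sc(III) ⇒ ion charge 1+.
Anion [Fe…]: ligand charges -3, Fe(II) ⇒ ion charge 1−.
One 1+ cation balances one 1− anion.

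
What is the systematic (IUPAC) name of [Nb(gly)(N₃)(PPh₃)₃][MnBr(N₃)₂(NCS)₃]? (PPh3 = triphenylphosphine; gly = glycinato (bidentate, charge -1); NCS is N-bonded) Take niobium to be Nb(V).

azido(glycinato)tris(triphenylphosphine)niobium(V) diazidobromotriisothiocyanatomanganate(III)

Both ions are complex: the cation is named first with the plain metal name, the anion second with the -ate form; each ion's ligands are alphabetised independently.
Nb is given as +5; the cation's ligand charges sum to -2, so the complex cation is 3+.
A 1:1 salt means the anion carries the equal and opposite charge, 3−.
Anion: ligand charges sum to -6; for the ion to be 3−, Mn = +3.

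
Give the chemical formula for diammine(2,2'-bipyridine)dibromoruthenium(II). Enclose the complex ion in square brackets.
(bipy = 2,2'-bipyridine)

Ligands: 2 bromo (Br, -1), 2 ammine (NH3, neutral), 1 2,2'-bipyridine (bipy, neutral). Ligand charge sum = -2.
With Ru in oxidation state +2, the complex ion is [Ru...].

[Ru(bipy)Br2(NH3)2]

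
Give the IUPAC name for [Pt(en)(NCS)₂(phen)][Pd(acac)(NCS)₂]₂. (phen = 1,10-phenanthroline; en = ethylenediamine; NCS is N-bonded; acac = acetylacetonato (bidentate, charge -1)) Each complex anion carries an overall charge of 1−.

Both ions are complex: the cation is named first with the plain metal name, the anion second with the -ate form; each ion's ligands are alphabetised independently.
The complex anion is given as 1−; its ligand charges sum to -3, so Pd = +2.
With 2 anions per cation, the cation must be 2×1 = 2+.
Cation: ligand charges sum to -2; for the ion to be 2+, Pt = +4.

(ethylenediamine)diisothiocyanato(1,10-phenanthroline)platinum(IV) (acetylacetonato)diisothiocyanatopalladate(II)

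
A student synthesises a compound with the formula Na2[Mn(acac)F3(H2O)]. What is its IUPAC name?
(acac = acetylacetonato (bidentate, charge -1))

The 2 sodium counter-ions carry a total charge of +2, so each complex ion is 2−.
Ligand charges: 3×fluoro (-1 each), 1×aqua (neutral), 1×acetylacetonato (-1 each); total -4. So Mn + (-4) = 2−, giving Mn = +2.
The complex ion is anionic, so manganese takes the -ate form manganate(II).

sodium (acetylacetonato)aquatrifluoromanganate(II)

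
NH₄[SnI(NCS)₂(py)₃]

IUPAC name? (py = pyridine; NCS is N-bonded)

The 1 ammonium counter-ion carries a total charge of +1, so each complex ion is 1−.
Ligand charges: 3×pyridine (neutral), 2×isothiocyanato (-1 each), 1×iodo (-1 each); total -3. So Sn + (-3) = 1−, giving Sn = +2.
The complex ion is anionic, so tin takes the -ate form stannate(II).

ammonium iododiisothiocyanatotris(pyridine)stannate(II)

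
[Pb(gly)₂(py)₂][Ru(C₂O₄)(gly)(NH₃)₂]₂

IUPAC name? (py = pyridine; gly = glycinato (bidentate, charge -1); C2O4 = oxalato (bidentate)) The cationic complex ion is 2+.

bis(glycinato)bis(pyridine)lead(IV) diammine(glycinato)oxalatoruthenate(II)

Both ions are complex: the cation is named first with the plain metal name, the anion second with the -ate form; each ion's ligands are alphabetised independently.
The complex cation is given as 2+; its ligand charges sum to -2, so Pb = +4.
With 2 anions per cation, each anion must be 2/2 = 1−.
Anion: ligand charges sum to -3; for the ion to be 1−, Ru = +2.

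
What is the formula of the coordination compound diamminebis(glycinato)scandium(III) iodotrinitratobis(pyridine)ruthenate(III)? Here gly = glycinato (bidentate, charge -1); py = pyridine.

[Sc(gly)2(NH3)2][RuI(NO3)3(py)2]

Cation [Sc…]: ligand charges -2, Sc(III) ⇒ ion charge 1+.
Anion [Ru…]: ligand charges -4, Ru(III) ⇒ ion charge 1−.
One 1+ cation balances one 1− anion.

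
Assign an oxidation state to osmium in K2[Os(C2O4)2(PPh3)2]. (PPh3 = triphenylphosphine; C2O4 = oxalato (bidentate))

2 potassium outside the brackets (+1 each) → the complex ion is 2−.
Ligand charges: 2×PPh3 neutral; 2×C2O4 = -4; sum -4.
Os + (-4) = 2− ⇒ Os is +2.

+2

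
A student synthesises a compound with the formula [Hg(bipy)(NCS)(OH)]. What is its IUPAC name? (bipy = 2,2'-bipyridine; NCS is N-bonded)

(2,2'-bipyridine)hydroxoisothiocyanatomercury(II)

There is no counter-ion, so the complex is neutral overall.
Ligand charges: 1×2,2'-bipyridine (neutral), 1×hydroxo (-1 each), 1×isothiocyanato (-1 each); total -2. So Hg + (-2) = 0, giving Hg = +2.
Ligands are named alphabetically: bipyridine before hydroxo before isothiocyanato.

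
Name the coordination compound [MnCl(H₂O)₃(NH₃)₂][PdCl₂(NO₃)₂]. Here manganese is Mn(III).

Both ions are complex: the cation is named first with the plain metal name, the anion second with the -ate form; each ion's ligands are alphabetised independently.
Mn is given as +3; the cation's ligand charges sum to -1, so the complex cation is 2+.
A 1:1 salt means the anion carries the equal and opposite charge, 2−.
Anion: ligand charges sum to -4; for the ion to be 2−, Pd = +2.

diamminetriaquachloromanganese(III) dichlorodinitratopalladate(II)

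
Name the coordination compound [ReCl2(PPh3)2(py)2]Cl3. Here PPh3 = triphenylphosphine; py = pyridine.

dichlorobis(pyridine)bis(triphenylphosphine)rhenium(V) chloride

The 3 chloride counter-ions carry a total charge of -3, so each complex ion is 3+.
Ligand charges: 2×triphenylphosphine (neutral), 2×pyridine (neutral), 2×chloro (-1 each); total -2. So Re + (-2) = 3+, giving Re = +5.
Ligands are named alphabetically: chloro before pyridine before triphenylphosphine.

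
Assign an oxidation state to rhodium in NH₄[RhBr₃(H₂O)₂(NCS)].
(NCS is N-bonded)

+3

1 ammonium outside the brackets (+1 each) → the complex ion is 1−.
Ligand charges: 2×H2O neutral; 1×NCS = -1; 3×Br = -3; sum -4.
Rh + (-4) = 1− ⇒ Rh is +3.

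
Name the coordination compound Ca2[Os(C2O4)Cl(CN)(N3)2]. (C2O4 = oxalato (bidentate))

The 2 calcium counter-ions carry a total charge of +4, so each complex ion is 4−.
Ligand charges: 1×cyano (-1 each), 1×oxalato (-2 each), 2×azido (-1 each), 1×chloro (-1 each); total -6. So Os + (-6) = 4−, giving Os = +2.
The complex ion is anionic, so osmium takes the -ate form osmate(II).

calcium diazidochlorocyanooxalatoosmate(II)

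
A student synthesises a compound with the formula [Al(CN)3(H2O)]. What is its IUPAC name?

There is no counter-ion, so the complex is neutral overall.
Ligand charges: 3×cyano (-1 each), 1×aqua (neutral); total -3. So Al + (-3) = 0, giving Al = +3.
Ligands are named alphabetically: aqua before cyano.

aquatricyanoaluminium(III)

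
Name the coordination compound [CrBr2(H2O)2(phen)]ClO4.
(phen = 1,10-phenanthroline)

The 1 perchlorate counter-ion carries a total charge of -1, so each complex ion is 1+.
Ligand charges: 2×aqua (neutral), 2×bromo (-1 each), 1×1,10-phenanthroline (neutral); total -2. So Cr + (-2) = 1+, giving Cr = +3.
Ligands are named alphabetically: aqua before bromo before phenanthroline.

diaquadibromo(1,10-phenanthroline)chromium(III) perchlorate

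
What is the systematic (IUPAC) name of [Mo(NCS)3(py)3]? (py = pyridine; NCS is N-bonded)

triisothiocyanatotris(pyridine)molybdenum(III)

There is no counter-ion, so the complex is neutral overall.
Ligand charges: 3×pyridine (neutral), 3×isothiocyanato (-1 each); total -3. So Mo + (-3) = 0, giving Mo = +3.
Ligands are named alphabetically: isothiocyanato before pyridine.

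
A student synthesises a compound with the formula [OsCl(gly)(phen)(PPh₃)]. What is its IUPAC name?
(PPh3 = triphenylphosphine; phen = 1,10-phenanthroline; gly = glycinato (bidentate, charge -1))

chloro(glycinato)(1,10-phenanthroline)(triphenylphosphine)osmium(II)

There is no counter-ion, so the complex is neutral overall.
Ligand charges: 1×chloro (-1 each), 1×triphenylphosphine (neutral), 1×1,10-phenanthroline (neutral), 1×glycinato (-1 each); total -2. So Os + (-2) = 0, giving Os = +2.
Ligands are named alphabetically: chloro before glycinato before phenanthroline before triphenylphosphine.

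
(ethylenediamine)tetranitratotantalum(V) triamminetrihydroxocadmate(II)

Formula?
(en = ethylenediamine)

Cation [Ta…]: ligand charges -4, Ta(V) ⇒ ion charge 1+.
Anion [Cd…]: ligand charges -3, Cd(II) ⇒ ion charge 1−.

[Ta(en)(NO3)4][Cd(NH3)3(OH)3]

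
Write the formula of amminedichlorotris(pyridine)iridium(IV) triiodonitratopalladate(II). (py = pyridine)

Cation [Ir…]: ligand charges -2, Ir(IV) ⇒ ion charge 2+.
Anion [Pd…]: ligand charges -4, Pd(II) ⇒ ion charge 2−.

[IrCl2(NH3)(py)3][PdI3(NO3)]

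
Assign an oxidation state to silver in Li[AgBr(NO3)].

1 lithium outside the brackets (+1 each) → the complex ion is 1−.
Ligand charges: 1×NO3 = -1; 1×Br = -1; sum -2.
Ag + (-2) = 1− ⇒ Ag is +1.

+1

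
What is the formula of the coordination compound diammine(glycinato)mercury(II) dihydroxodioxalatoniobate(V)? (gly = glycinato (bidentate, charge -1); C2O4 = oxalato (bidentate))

Cation [Hg…]: ligand charges -1, Hg(II) ⇒ ion charge 1+.
Anion [Nb…]: ligand charges -6, Nb(V) ⇒ ion charge 1−.

[Hg(gly)(NH3)2][Nb(C2O4)2(OH)2]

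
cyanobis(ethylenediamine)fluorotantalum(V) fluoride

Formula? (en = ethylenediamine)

[Ta(CN)(en)2F]F3

Ligands: 2 ethylenediamine (en, neutral), 1 cyano (CN, -1), 1 fluoro (F, -1). Ligand charge sum = -2.
With Ta in oxidation state +5, the complex ion is [Ta...]^3+.
Charge balance with fluoride (-1) requires 1 complex ion per 3 fluoride.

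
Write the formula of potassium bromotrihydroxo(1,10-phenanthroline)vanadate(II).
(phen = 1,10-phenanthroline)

Ligands: 3 hydroxo (OH, -1), 1 bromo (Br, -1), 1 1,10-phenanthroline (phen, neutral). Ligand charge sum = -4.
Charge balance with potassium (+1) requires 1 complex ion per 2 potassium.

K2[VBr(OH)3(phen)]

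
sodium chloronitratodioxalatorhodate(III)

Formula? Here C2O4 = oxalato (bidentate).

Na3[Rh(C2O4)2Cl(NO3)]

Ligands: 2 oxalato (C2O4, -2), 1 nitrato (NO3, -1), 1 chloro (Cl, -1). Ligand charge sum = -6.
With Rh in oxidation state +3, the complex ion is [Rh...]^3−.
Charge balance with sodium (+1) requires 1 complex ion per 3 sodium.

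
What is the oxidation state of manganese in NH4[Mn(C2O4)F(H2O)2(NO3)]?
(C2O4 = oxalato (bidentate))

+3

1 ammonium outside the brackets (+1 each) → the complex ion is 1−.
Ligand charges: 1×NO3 = -1; 2×H2O neutral; 1×C2O4 = -2; 1×F = -1; sum -4.
Mn + (-4) = 1− ⇒ Mn is +3.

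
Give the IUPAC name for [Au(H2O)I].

aquaiodogold(I)

There is no counter-ion, so the complex is neutral overall.
Ligand charges: 1×aqua (neutral), 1×iodo (-1 each); total -1. So Au + (-1) = 0, giving Au = +1.
Ligands are named alphabetically: aqua before iodo.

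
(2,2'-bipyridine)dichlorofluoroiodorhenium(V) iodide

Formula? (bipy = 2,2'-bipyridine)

[Re(bipy)Cl2FI]I

Ligands: 1 fluoro (F, -1), 2 chloro (Cl, -1), 1 2,2'-bipyridine (bipy, neutral), 1 iodo (I, -1). Ligand charge sum = -4.
With Re in oxidation state +5, the complex ion is [Re...]^1+.
Charge balance with iodide (-1) requires 1 complex ion per 1 iodide.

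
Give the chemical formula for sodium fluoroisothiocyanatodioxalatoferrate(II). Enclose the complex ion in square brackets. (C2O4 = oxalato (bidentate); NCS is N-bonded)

Ligands: 2 oxalato (C2O4, -2), 1 fluoro (F, -1), 1 isothiocyanato (NCS, -1). Ligand charge sum = -6.
Charge balance with sodium (+1) requires 1 complex ion per 4 sodium.

Na4[Fe(C2O4)2F(NCS)]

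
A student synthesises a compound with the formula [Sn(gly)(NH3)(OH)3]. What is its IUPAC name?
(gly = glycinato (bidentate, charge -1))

ammine(glycinato)trihydroxotin(IV)

There is no counter-ion, so the complex is neutral overall.
Ligand charges: 1×glycinato (-1 each), 1×ammine (neutral), 3×hydroxo (-1 each); total -4. So Sn + (-4) = 0, giving Sn = +4.
Ligands are named alphabetically: ammine before glycinato before hydroxo.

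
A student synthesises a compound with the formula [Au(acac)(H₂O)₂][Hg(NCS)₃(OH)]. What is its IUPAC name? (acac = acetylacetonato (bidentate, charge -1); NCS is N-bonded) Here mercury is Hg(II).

Hg is given as +2; the anion's ligand charges sum to -4, so the complex anion is 2−.
A 1:1 salt means the cation carries the equal and opposite charge, 2+.
Cation: ligand charges sum to -1; for the ion to be 2+, Au = +3.

(acetylacetonato)diaquagold(III) hydroxotriisothiocyanatomercurate(II)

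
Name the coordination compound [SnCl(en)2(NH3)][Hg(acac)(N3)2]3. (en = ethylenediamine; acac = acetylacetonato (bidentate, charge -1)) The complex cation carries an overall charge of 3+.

amminechlorobis(ethylenediamine)tin(IV) (acetylacetonato)diazidomercurate(II)

The complex cation is given as 3+; its ligand charges sum to -1, so Sn = +4.
With 3 anions per cation, each anion must be 3/3 = 1−.
Anion: ligand charges sum to -3; for the ion to be 1−, Hg = +2.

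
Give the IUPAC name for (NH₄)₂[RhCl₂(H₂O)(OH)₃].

The 2 ammonium counter-ions carry a total charge of +2, so each complex ion is 2−.
Ligand charges: 2×chloro (-1 each), 3×hydroxo (-1 each), 1×aqua (neutral); total -5. So Rh + (-5) = 2−, giving Rh = +3.
The complex ion is anionic, so rhodium takes the -ate form rhodate(III).

ammonium aquadichlorotrihydroxorhodate(III)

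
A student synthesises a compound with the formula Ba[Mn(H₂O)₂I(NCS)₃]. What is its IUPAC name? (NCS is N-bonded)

barium diaquaiodotriisothiocyanatomanganate(II)

The 1 barium counter-ion carries a total charge of +2, so each complex ion is 2−.
Ligand charges: 2×aqua (neutral), 3×isothiocyanato (-1 each), 1×iodo (-1 each); total -4. So Mn + (-4) = 2−, giving Mn = +2.
The complex ion is anionic, so manganese takes the -ate form manganate(II).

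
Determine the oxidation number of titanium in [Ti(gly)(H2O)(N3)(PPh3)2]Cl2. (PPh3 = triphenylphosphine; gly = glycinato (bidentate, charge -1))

2 chloride outside the brackets (-1 each) → the complex ion is 2+.
Ligand charges: 1×N3 = -1; 2×PPh3 neutral; 1×gly = -1; 1×H2O neutral; sum -2.
Ti + (-2) = 2+ ⇒ Ti is +4.

+4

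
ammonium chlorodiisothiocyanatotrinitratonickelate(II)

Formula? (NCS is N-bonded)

(NH4)4[NiCl(NCS)2(NO3)3]

Ligands: 2 isothiocyanato (NCS, -1), 1 chloro (Cl, -1), 3 nitrato (NO3, -1). Ligand charge sum = -6.
Charge balance with ammonium (+1) requires 1 complex ion per 4 ammonium.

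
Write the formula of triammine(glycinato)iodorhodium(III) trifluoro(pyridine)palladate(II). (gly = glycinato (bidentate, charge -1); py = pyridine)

Cation [Rh…]: ligand charges -2, Rh(III) ⇒ ion charge 1+.
Anion [Pd…]: ligand charges -3, Pd(II) ⇒ ion charge 1−.
One 1+ cation balances one 1− anion.

[Rh(gly)I(NH3)3][PdF3(py)]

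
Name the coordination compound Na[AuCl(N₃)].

sodium azidochloroaurate(I)

The 1 sodium counter-ion carries a total charge of +1, so each complex ion is 1−.
Ligand charges: 1×chloro (-1 each), 1×azido (-1 each); total -2. So Au + (-2) = 1−, giving Au = +1.
Ligands are named alphabetically: azido before chloro.
The complex ion is anionic, so gold takes the -ate form aurate(I).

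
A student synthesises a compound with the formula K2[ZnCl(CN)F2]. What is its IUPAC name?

The 2 potassium counter-ions carry a total charge of +2, so each complex ion is 2−.
Ligand charges: 1×chloro (-1 each), 1×cyano (-1 each), 2×fluoro (-1 each); total -4. So Zn + (-4) = 2−, giving Zn = +2.
Ligands are named alphabetically: chloro before cyano before fluoro.
The complex ion is anionic, so zinc takes the -ate form zincate(II).

potassium chlorocyanodifluorozincate(II)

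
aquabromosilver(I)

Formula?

[AgBr(H2O)]

Ligands: 1 aqua (H2O, neutral), 1 bromo (Br, -1). Ligand charge sum = -1.
With Ag in oxidation state +1, the complex ion is [Ag...].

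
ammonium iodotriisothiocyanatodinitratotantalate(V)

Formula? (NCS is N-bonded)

NH4[TaI(NCS)3(NO3)2]

Ligands: 1 iodo (I, -1), 3 isothiocyanato (NCS, -1), 2 nitrato (NO3, -1). Ligand charge sum = -6.
Charge balance with ammonium (+1) requires 1 complex ion per 1 ammonium.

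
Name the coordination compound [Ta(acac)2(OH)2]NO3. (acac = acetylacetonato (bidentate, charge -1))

bis(acetylacetonato)dihydroxotantalum(V) nitrate

The 1 nitrate counter-ion carries a total charge of -1, so each complex ion is 1+.
Ligand charges: 2×hydroxo (-1 each), 2×acetylacetonato (-1 each); total -4. So Ta + (-4) = 1+, giving Ta = +5.
Ligands are named alphabetically: acetylacetonato before hydroxo.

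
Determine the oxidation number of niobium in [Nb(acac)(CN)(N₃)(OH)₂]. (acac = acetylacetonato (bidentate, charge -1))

+5

No counter-ion: the bracketed complex is neutral.
Ligand charges: 1×CN = -1; 2×OH = -2; 1×acac = -1; 1×N3 = -1; sum -5.
Nb + (-5) = 0 ⇒ Nb is +5.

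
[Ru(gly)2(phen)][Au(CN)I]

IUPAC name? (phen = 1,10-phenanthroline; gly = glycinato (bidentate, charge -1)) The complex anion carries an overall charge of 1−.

bis(glycinato)(1,10-phenanthroline)ruthenium(III) cyanoiodoaurate(I)

Both ions are complex: the cation is named first with the plain metal name, the anion second with the -ate form; each ion's ligands are alphabetised independently.
The complex anion is given as 1−; its ligand charges sum to -2, so Au = +1.
A 1:1 salt means the cation carries the equal and opposite charge, 1+.
Cation: ligand charges sum to -2; for the ion to be 1+, Ru = +3.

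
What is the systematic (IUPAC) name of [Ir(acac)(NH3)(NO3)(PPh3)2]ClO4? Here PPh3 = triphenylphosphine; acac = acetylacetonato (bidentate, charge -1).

The 1 perchlorate counter-ion carries a total charge of -1, so each complex ion is 1+.
Ligand charges: 2×triphenylphosphine (neutral), 1×nitrato (-1 each), 1×acetylacetonato (-1 each), 1×ammine (neutral); total -2. So Ir + (-2) = 1+, giving Ir = +3.
Ligands are named alphabetically: acetylacetonato before ammine before nitrato before triphenylphosphine.

(acetylacetonato)amminenitratobis(triphenylphosphine)iridium(III) perchlorate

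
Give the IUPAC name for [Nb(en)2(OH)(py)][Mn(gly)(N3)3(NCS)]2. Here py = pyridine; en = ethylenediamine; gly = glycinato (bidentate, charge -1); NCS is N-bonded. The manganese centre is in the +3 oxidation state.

bis(ethylenediamine)hydroxo(pyridine)niobium(V) triazido(glycinato)isothiocyanatomanganate(III)

Mn is given as +3; the anion's ligand charges sum to -5, so the complex anion is 2−.
With 2 anions per cation, the cation must be 2×2 = 4+.
Cation: ligand charges sum to -1; for the ion to be 4+, Nb = +5.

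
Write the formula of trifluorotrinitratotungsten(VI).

Ligands: 3 nitrato (NO3, -1), 3 fluoro (F, -1). Ligand charge sum = -6.
With W in oxidation state +6, the complex ion is [W...].

[WF3(NO3)3]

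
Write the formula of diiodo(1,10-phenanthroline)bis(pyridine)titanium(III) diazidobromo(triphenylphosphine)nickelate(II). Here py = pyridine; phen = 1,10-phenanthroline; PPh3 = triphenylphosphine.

Cation [Ti…]: ligand charges -2, Ti(III) ⇒ ion charge 1+.
Anion [Ni…]: ligand charges -3, Ni(II) ⇒ ion charge 1−.
One 1+ cation balances one 1− anion.

[TiI2(phen)(py)2][NiBr(N3)2(PPh3)]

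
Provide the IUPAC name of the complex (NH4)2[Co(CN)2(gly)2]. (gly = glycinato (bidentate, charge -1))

ammonium dicyanobis(glycinato)cobaltate(II)

The 2 ammonium counter-ions carry a total charge of +2, so each complex ion is 2−.
Ligand charges: 2×cyano (-1 each), 2×glycinato (-1 each); total -4. So Co + (-4) = 2−, giving Co = +2.
Ligands are named alphabetically: cyano before glycinato.
The complex ion is anionic, so cobalt takes the -ate form cobaltate(II).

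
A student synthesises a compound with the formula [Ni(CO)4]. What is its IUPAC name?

There is no counter-ion, so the complex is neutral overall.
Ligand charges: 4×carbonyl (neutral); total 0. So Ni + (0) = 0, giving Ni = 0.

tetracarbonylnickel(0)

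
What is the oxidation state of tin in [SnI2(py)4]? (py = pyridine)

+2

No counter-ion: the bracketed complex is neutral.
Ligand charges: 4×py neutral; 2×I = -2; sum -2.
Sn + (-2) = 0 ⇒ Sn is +2.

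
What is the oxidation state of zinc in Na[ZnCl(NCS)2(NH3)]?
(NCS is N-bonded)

+2

1 sodium outside the brackets (+1 each) → the complex ion is 1−.
Ligand charges: 1×NH3 neutral; 2×NCS = -2; 1×Cl = -1; sum -3.
Zn + (-3) = 1− ⇒ Zn is +2.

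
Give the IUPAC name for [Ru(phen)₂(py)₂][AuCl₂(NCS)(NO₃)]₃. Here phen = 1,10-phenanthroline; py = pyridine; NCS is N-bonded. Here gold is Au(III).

Both ions are complex: the cation is named first with the plain metal name, the anion second with the -ate form; each ion's ligands are alphabetised independently.
Au is given as +3; the anion's ligand charges sum to -4, so the complex anion is 1−.
With 3 anions per cation, the cation must be 3×1 = 3+.
Cation: ligand charges sum to 0; for the ion to be 3+, Ru = +3.

bis(1,10-phenanthroline)bis(pyridine)ruthenium(III) dichloroisothiocyanatonitratoaurate(III)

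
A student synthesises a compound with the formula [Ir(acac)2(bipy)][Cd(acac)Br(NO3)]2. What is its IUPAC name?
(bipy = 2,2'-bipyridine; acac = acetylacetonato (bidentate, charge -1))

bis(acetylacetonato)(2,2'-bipyridine)iridium(IV) (acetylacetonato)bromonitratocadmate(II)

Cadmium is always +2 in its complexes; the anion's ligand charges sum to -3, so the complex anion is 1−.
With 2 anions per cation, the cation must be 2×1 = 2+.
Cation: ligand charges sum to -2; for the ion to be 2+, Ir = +4.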